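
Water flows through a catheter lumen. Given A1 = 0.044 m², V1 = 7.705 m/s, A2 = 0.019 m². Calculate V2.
Formula: V_2 = \frac{A_1 V_1}{A_2}
V2 = 0.044·7.705/0.019 = 17.84 m/s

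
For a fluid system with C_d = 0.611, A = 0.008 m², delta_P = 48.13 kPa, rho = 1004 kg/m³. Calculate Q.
Formula: Q = C_d A \sqrt{\frac{2 \Delta P}{\rho}}
Q = 0.611·0.008·√(2·(48.13·1000)/1004)·1000 = 47.86 L/s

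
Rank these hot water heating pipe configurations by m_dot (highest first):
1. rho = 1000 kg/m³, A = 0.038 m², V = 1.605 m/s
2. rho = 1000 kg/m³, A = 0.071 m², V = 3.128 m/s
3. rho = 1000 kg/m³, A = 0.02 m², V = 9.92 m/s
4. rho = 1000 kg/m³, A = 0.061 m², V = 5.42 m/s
Case 1: m_dot = 60.99 kg/s
Case 2: m_dot = 222.1 kg/s
Case 3: m_dot = 198.4 kg/s
Case 4: m_dot = 330.6 kg/s
Ranking (highest first): 4, 2, 3, 1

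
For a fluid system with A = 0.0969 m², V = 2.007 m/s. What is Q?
Formula: Q = A V
Q = 0.0969·2.007·1000 = 194.5 L/s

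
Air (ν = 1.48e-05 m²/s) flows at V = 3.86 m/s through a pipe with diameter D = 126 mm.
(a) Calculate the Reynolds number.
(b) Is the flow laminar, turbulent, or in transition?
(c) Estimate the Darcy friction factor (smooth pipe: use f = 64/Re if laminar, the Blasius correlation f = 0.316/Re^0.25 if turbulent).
(a) Re = V·D/ν = 3.86·0.126/1.48e-05 = 32862
(b) Flow regime: turbulent (Re > 4000)
(c) Friction factor: f = 0.316/Re^0.25 = 0.316/32862^0.25 = 0.02347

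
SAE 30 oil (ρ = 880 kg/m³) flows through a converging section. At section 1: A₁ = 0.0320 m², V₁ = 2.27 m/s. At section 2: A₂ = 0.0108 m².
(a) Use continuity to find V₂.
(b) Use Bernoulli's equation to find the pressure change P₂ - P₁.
(a) Continuity: A₁V₁=A₂V₂ -> V₂=A₁V₁/A₂=0.0320*2.27/0.0108=6.73 m/s
(b) Bernoulli: P₂-P₁=0.5*rho*(V₁^2-V₂^2)/1000=0.5*880*(2.27^2-6.73^2)/1000=-17.66 kPa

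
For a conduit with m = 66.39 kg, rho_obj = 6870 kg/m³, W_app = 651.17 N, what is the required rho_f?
Formula: W_{app} = mg\left(1 - \frac{\rho_f}{\rho_{obj}}\right)
Substituting knowns: 651.17 = 66.39·9.81·(1 − rho_f/6870)
Solving for rho_f: rho_f = 6870·(1 − 651.17/(66.39·9.81)) = 1.223 kg/m³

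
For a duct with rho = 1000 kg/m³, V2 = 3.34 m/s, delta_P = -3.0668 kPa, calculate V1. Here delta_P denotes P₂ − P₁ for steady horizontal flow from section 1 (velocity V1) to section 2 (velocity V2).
Formula: \Delta P = \frac{1}{2} \rho (V_1^2 - V_2^2)
Substituting knowns: -3.0668 = 0.5·1000·(V1² − 3.34²)/1000
Solving for V1: V1 = √(3.34² + 2·(-3.0668·1000)/1000) = 2.241 m/s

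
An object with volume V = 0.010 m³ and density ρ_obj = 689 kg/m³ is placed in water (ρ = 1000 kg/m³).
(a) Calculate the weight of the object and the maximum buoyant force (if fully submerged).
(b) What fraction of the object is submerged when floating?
(a) W=rho_obj*g*V=689*9.81*0.010=67.6 N; F_B(max)=rho*g*V=1000*9.81*0.010=98.1 N
(b) Floating fraction=rho_obj/rho=689/1000=0.689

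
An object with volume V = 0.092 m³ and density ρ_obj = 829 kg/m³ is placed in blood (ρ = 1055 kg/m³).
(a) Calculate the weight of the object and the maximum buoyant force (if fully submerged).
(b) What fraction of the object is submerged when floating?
(a) W=rho_obj*g*V=829*9.81*0.092=748.2 N; F_B(max)=rho*g*V=1055*9.81*0.092=952.2 N
(b) Floating fraction=rho_obj/rho=829/1055=0.786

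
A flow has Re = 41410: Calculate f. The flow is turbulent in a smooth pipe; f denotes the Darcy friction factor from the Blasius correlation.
Formula: f = \frac{0.316}{Re^{0.25}}
f = 0.316/41410^0.25 = 0.02215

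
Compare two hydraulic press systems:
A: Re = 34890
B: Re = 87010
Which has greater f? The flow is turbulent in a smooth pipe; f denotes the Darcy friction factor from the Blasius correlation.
f(A) = 0.02312, f(B) = 0.0184. Answer: A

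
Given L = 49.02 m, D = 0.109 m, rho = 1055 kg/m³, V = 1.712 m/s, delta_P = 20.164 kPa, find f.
Formula: \Delta P = f \frac{L}{D} \frac{\rho V^2}{2}
Substituting knowns: 20.164 = f·(49.02/0.109)·0.5·1055·1.712²/1000
Solving for f: f = (20.164·1000)/((49.02/0.109)·0.5·1055·1.712²) = 0.029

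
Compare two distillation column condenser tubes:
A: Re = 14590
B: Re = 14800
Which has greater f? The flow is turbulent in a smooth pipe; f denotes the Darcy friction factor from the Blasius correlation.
f(A) = 0.02875, f(B) = 0.02865. Answer: A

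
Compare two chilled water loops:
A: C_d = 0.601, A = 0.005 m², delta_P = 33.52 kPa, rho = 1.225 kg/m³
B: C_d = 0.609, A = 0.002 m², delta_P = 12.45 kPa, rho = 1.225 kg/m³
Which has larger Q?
Q(A) = 703 L/s, Q(B) = 173.7 L/s. Answer: A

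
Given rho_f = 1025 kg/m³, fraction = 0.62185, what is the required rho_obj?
Formula: f_{sub} = \frac{\rho_{obj}}{\rho_f}
Substituting knowns: 0.62185 = rho_obj/1025
Solving for rho_obj: rho_obj = 0.62185·1025 = 637.4 kg/m³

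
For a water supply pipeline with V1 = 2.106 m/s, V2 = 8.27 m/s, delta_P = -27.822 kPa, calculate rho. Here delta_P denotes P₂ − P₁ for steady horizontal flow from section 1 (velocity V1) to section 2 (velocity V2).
Formula: \Delta P = \frac{1}{2} \rho (V_1^2 - V_2^2)
Substituting knowns: -27.822 = 0.5·rho·(2.106² − 8.27²)/1000
Solving for rho: rho = 2·(-27.822·1000)/(2.106² − 8.27²) = 870 kg/m³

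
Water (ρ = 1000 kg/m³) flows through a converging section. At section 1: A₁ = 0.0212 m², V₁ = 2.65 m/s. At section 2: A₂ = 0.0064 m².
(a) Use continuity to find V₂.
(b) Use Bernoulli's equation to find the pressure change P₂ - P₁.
(a) Continuity: A₁V₁=A₂V₂ -> V₂=A₁V₁/A₂=0.0212*2.65/0.0064=8.78 m/s
(b) Bernoulli: P₂-P₁=0.5*rho*(V₁^2-V₂^2)/1000=0.5*1000*(2.65^2-8.78^2)/1000=-35.03 kPa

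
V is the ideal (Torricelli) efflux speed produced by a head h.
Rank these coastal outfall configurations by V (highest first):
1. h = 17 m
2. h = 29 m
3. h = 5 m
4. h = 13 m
Case 1: V = 18.26 m/s
Case 2: V = 23.85 m/s
Case 3: V = 9.905 m/s
Case 4: V = 15.97 m/s
Ranking (highest first): 2, 1, 4, 3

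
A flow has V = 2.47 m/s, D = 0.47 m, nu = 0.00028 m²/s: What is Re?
Formula: Re = \frac{V D}{\nu}
Re = 2.47·0.47/0.00028 = 4146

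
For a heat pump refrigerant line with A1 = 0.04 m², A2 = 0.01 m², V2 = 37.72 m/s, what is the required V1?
Formula: V_2 = \frac{A_1 V_1}{A_2}
Substituting knowns: 37.72 = 0.04·V1/0.01
Solving for V1: V1 = 37.72·0.01/0.04 = 9.43 m/s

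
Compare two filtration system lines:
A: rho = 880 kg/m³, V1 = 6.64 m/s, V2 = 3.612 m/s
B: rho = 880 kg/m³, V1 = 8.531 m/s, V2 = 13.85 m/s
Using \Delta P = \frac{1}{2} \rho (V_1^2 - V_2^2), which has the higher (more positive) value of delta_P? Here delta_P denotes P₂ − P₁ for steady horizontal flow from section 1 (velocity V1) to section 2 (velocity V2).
delta_P(A) = 13.66 kPa, delta_P(B) = -52.38 kPa. Answer: A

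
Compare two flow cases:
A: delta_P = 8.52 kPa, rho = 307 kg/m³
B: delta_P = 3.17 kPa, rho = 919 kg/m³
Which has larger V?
V(A) = 7.45 m/s, V(B) = 2.627 m/s. Answer: A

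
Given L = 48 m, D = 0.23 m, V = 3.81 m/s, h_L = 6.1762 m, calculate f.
Formula: h_L = f \frac{L}{D} \frac{V^2}{2g}
Substituting knowns: 6.1762 = f·(48/0.23)·3.81²/(2·9.81)
Solving for f: f = 6.1762·2·9.81/((48/0.23)·3.81²) = 0.04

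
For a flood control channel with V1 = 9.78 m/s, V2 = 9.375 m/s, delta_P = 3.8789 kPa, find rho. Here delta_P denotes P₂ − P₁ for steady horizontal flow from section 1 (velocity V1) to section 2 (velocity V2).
Formula: \Delta P = \frac{1}{2} \rho (V_1^2 - V_2^2)
Substituting knowns: 3.8789 = 0.5·rho·(9.78² − 9.375²)/1000
Solving for rho: rho = 2·(3.8789·1000)/(9.78² − 9.375²) = 1000 kg/m³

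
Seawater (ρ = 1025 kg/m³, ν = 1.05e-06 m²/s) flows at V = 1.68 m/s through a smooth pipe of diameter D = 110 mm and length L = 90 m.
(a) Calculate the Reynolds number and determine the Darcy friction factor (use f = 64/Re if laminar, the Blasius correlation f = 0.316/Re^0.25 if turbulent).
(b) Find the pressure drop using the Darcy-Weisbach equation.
(a) Re = V·D/ν = 1.68·0.11/1.05e-06 = 176000 → turbulent (Re > 4000); f = 0.316/Re^0.25 = 0.316/176000^0.25 = 0.015428 (Blasius is strictly valid for Re ≲ 1e5; used here as the smooth-pipe estimate the problem specifies)
(b) Darcy-Weisbach: ΔP = f·(L/D)·½ρV²/1000 = 0.015428·(90/0.110)·½·1025·1.68²/1000 = 18.26 kPa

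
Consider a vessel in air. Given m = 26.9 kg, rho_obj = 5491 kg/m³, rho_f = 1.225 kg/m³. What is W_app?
Formula: W_{app} = mg\left(1 - \frac{\rho_f}{\rho_{obj}}\right)
W_app = 26.9·9.81·(1 − 1.225/5491) = 263.8 N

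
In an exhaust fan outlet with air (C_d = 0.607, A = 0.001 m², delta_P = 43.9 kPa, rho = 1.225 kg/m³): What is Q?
Formula: Q = C_d A \sqrt{\frac{2 \Delta P}{\rho}}
Q = 0.607·0.001·√(2·(43.9·1000)/1.225)·1000 = 162.5 L/s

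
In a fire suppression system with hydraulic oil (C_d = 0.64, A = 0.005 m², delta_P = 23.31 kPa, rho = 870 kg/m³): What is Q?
Formula: Q = C_d A \sqrt{\frac{2 \Delta P}{\rho}}
Q = 0.64·0.005·√(2·(23.31·1000)/870)·1000 = 23.42 L/s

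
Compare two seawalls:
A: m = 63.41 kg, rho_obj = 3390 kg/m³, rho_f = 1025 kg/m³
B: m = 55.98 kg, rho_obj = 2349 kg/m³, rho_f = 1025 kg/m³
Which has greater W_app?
W_app(A) = 434 N, W_app(B) = 309.5 N. Answer: A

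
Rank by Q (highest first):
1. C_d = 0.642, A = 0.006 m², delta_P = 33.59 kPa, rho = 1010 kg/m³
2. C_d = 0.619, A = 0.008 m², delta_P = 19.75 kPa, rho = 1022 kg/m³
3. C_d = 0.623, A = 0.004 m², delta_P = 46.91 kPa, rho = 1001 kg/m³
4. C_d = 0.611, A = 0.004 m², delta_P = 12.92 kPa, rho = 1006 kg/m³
Case 1: Q = 31.42 L/s
Case 2: Q = 30.79 L/s
Case 3: Q = 24.13 L/s
Case 4: Q = 12.39 L/s
Ranking (highest first): 1, 2, 3, 4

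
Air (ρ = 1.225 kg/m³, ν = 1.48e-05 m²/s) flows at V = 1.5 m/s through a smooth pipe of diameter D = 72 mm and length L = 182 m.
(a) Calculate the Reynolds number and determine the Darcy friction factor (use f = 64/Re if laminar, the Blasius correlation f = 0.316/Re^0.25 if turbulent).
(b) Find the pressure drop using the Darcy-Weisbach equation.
(a) Re = V·D/ν = 1.5·0.072/1.48e-05 = 7297.3 → turbulent (Re > 4000); f = 0.316/Re^0.25 = 0.316/7297.3^0.25 = 0.03419
(b) Darcy-Weisbach: ΔP = f·(L/D)·½ρV²/1000 = 0.03419·(182/0.072)·½·1.225·1.5²/1000 = 0.1191 kPa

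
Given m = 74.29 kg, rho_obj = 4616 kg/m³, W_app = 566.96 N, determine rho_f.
Formula: W_{app} = mg\left(1 - \frac{\rho_f}{\rho_{obj}}\right)
Substituting knowns: 566.96 = 74.29·9.81·(1 − rho_f/4616)
Solving for rho_f: rho_f = 4616·(1 − 566.96/(74.29·9.81)) = 1025 kg/m³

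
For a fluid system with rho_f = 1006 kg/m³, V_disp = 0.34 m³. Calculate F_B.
Formula: F_B = \rho_f g V_{disp}
F_B = 1006·9.81·0.34 = 3355 N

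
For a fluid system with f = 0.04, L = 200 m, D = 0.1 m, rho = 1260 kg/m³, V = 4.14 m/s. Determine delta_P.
Formula: \Delta P = f \frac{L}{D} \frac{\rho V^2}{2}
delta_P = 0.04·(200/0.1)·0.5·1260·4.14²/1000 = 863.8 kPa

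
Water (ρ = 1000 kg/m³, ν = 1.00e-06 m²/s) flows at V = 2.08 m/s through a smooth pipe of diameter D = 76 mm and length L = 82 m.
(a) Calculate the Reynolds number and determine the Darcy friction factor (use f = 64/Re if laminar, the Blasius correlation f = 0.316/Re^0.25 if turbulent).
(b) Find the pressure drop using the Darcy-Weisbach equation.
(a) Re = V·D/ν = 2.08·0.076/1.00e-06 = 158080 → turbulent (Re > 4000); f = 0.316/Re^0.25 = 0.316/158080^0.25 = 0.015848 (Blasius is strictly valid for Re ≲ 1e5; used here as the smooth-pipe estimate the problem specifies)
(b) Darcy-Weisbach: ΔP = f·(L/D)·½ρV²/1000 = 0.015848·(82/0.076)·½·1000·2.08²/1000 = 36.99 kPa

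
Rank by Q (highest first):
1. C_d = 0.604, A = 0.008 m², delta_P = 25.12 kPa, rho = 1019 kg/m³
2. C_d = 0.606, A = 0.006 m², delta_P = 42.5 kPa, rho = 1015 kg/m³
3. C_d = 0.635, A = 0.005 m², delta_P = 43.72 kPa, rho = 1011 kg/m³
Case 1: Q = 33.93 L/s
Case 2: Q = 33.27 L/s
Case 3: Q = 29.53 L/s
Ranking (highest first): 1, 2, 3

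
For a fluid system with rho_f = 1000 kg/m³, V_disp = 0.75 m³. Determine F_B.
Formula: F_B = \rho_f g V_{disp}
F_B = 1000·9.81·0.75 = 7358 N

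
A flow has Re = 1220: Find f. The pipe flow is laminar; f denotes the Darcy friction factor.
Formula: f = \frac{64}{Re}
f = 64/1220 = 0.05246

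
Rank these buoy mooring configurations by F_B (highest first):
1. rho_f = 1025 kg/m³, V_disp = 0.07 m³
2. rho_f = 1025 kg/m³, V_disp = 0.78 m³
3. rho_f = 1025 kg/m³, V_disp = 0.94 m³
Case 1: F_B = 703.9 N
Case 2: F_B = 7843 N
Case 3: F_B = 9452 N
Ranking (highest first): 3, 2, 1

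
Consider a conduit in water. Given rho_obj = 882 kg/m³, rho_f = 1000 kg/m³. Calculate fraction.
Formula: f_{sub} = \frac{\rho_{obj}}{\rho_f}
fraction = 882/1000 = 0.882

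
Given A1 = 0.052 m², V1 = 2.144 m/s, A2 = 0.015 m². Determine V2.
Formula: V_2 = \frac{A_1 V_1}{A_2}
V2 = 0.052·2.144/0.015 = 7.433 m/s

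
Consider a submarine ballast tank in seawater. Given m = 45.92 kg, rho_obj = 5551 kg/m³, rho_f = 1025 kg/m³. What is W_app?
Formula: W_{app} = mg\left(1 - \frac{\rho_f}{\rho_{obj}}\right)
W_app = 45.92·9.81·(1 − 1025/5551) = 367.3 N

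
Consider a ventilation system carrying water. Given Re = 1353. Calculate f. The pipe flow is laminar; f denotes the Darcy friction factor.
Formula: f = \frac{64}{Re}
f = 64/1353 = 0.0473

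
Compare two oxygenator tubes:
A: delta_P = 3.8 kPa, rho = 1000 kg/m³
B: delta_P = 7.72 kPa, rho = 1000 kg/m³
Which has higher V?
V(A) = 2.757 m/s, V(B) = 3.929 m/s. Answer: B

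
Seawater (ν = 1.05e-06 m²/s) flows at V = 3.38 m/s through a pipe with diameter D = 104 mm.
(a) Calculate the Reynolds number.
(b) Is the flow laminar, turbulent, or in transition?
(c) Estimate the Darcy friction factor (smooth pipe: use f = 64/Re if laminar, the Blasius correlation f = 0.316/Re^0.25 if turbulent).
(a) Re = V·D/ν = 3.38·0.104/1.05e-06 = 334780
(b) Flow regime: turbulent (Re > 4000)
(c) Friction factor: f = 0.316/Re^0.25 = 0.316/334780^0.25 = 0.01314 (Blasius is strictly valid for Re ≲ 1e5; used here as the smooth-pipe estimate the problem specifies)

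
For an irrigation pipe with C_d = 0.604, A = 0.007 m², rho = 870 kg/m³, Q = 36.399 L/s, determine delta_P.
Formula: Q = C_d A \sqrt{\frac{2 \Delta P}{\rho}}
Substituting knowns: 36.399 = 0.604·0.007·√(2·(delta_P·1000)/870)·1000
Solving for delta_P: delta_P = ((36.399/1000)/(0.604·0.007))²·870/2/1000 = 32.24 kPa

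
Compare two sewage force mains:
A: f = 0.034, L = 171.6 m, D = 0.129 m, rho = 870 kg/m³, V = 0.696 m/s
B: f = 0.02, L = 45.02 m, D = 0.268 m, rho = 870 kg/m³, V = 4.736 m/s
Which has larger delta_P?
delta_P(A) = 9.53 kPa, delta_P(B) = 32.78 kPa. Answer: B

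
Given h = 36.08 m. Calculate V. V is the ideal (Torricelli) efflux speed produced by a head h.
Formula: V = \sqrt{2 g h}
V = √(2·9.81·36.08) = 26.61 m/s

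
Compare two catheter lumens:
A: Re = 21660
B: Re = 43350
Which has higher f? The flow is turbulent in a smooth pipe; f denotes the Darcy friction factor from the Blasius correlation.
f(A) = 0.02605, f(B) = 0.0219. Answer: A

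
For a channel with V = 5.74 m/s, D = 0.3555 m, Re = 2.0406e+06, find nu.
Formula: Re = \frac{V D}{\nu}
Substituting knowns: 2.0406e+06 = 5.74·0.3555/nu
Solving for nu: nu = 5.74·0.3555/2.0406e+06 = 1.000e-06 m²/s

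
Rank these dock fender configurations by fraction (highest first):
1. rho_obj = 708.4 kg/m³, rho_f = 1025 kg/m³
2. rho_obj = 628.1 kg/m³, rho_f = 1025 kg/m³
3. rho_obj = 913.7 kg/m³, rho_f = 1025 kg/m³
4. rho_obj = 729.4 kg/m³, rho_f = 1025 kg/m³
Case 1: fraction = 0.6911
Case 2: fraction = 0.6128
Case 3: fraction = 0.8914
Case 4: fraction = 0.7116
Ranking (highest first): 3, 4, 1, 2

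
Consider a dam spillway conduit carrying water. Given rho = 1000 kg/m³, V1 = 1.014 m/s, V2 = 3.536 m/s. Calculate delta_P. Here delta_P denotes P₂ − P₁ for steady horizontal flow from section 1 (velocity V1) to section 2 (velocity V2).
Formula: \Delta P = \frac{1}{2} \rho (V_1^2 - V_2^2)
delta_P = 0.5·1000·(1.014² − 3.536²)/1000 = -5.738 kPa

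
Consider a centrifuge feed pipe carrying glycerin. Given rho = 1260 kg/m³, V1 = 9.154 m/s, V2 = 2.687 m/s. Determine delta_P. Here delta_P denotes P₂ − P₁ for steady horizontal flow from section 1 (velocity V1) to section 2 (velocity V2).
Formula: \Delta P = \frac{1}{2} \rho (V_1^2 - V_2^2)
delta_P = 0.5·1260·(9.154² − 2.687²)/1000 = 48.24 kPa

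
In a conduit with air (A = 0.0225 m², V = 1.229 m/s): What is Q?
Formula: Q = A V
Q = 0.0225·1.229·1000 = 27.65 L/s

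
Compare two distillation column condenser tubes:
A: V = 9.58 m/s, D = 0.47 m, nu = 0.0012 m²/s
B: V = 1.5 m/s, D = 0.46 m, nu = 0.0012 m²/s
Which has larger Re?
Re(A) = 3752, Re(B) = 575. Answer: A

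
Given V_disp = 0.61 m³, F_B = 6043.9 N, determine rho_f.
Formula: F_B = \rho_f g V_{disp}
Substituting knowns: 6043.9 = rho_f·9.81·0.61
Solving for rho_f: rho_f = 6043.9/(9.81·0.61) = 1010 kg/m³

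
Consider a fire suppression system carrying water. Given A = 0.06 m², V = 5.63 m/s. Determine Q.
Formula: Q = A V
Q = 0.06·5.63·1000 = 337.8 L/s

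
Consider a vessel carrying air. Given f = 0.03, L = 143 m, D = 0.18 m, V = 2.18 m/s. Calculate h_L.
Formula: h_L = f \frac{L}{D} \frac{V^2}{2g}
h_L = 0.03·(143/0.18)·2.18²/(2·9.81) = 5.773 m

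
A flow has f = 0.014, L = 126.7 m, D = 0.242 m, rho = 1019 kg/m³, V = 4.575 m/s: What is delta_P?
Formula: \Delta P = f \frac{L}{D} \frac{\rho V^2}{2}
delta_P = 0.014·(126.7/0.242)·0.5·1019·4.575²/1000 = 78.17 kPa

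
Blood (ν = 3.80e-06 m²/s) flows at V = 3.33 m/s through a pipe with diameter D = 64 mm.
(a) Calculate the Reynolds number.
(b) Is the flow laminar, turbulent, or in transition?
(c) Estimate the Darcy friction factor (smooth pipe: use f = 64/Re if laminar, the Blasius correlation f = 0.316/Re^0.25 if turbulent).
(a) Re = V·D/ν = 3.33·0.064/3.80e-06 = 56084
(b) Flow regime: turbulent (Re > 4000)
(c) Friction factor: f = 0.316/Re^0.25 = 0.316/56084^0.25 = 0.02053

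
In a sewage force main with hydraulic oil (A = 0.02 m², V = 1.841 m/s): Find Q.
Formula: Q = A V
Q = 0.02·1.841·1000 = 36.82 L/s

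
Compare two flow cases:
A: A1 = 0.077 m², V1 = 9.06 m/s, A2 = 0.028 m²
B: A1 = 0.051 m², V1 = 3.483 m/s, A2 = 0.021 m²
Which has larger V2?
V2(A) = 24.91 m/s, V2(B) = 8.459 m/s. Answer: A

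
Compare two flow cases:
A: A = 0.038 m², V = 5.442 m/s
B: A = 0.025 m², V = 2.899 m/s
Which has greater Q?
Q(A) = 206.8 L/s, Q(B) = 72.47 L/s. Answer: A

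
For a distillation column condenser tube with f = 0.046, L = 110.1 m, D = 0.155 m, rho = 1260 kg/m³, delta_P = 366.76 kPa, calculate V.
Formula: \Delta P = f \frac{L}{D} \frac{\rho V^2}{2}
Substituting knowns: 366.76 = 0.046·(110.1/0.155)·0.5·1260·V²/1000
Solving for V: V = √((366.76·1000)/(0.046·(110.1/0.155)·0.5·1260)) = 4.221 m/s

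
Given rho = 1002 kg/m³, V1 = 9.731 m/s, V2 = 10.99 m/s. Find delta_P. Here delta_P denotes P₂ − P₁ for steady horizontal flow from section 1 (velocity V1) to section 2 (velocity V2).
Formula: \Delta P = \frac{1}{2} \rho (V_1^2 - V_2^2)
delta_P = 0.5·1002·(9.731² − 10.99²)/1000 = -13.07 kPa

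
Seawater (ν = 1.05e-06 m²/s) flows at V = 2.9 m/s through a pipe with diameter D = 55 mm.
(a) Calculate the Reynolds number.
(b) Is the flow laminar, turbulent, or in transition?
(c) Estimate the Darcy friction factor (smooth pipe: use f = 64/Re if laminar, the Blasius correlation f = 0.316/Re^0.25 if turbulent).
(a) Re = V·D/ν = 2.9·0.055/1.05e-06 = 151900
(b) Flow regime: turbulent (Re > 4000)
(c) Friction factor: f = 0.316/Re^0.25 = 0.316/151900^0.25 = 0.01601 (Blasius is strictly valid for Re ≲ 1e5; used here as the smooth-pipe estimate the problem specifies)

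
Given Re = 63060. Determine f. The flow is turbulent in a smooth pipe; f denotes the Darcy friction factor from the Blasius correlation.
Formula: f = \frac{0.316}{Re^{0.25}}
f = 0.316/63060^0.25 = 0.01994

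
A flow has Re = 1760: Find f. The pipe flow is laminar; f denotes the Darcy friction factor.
Formula: f = \frac{64}{Re}
f = 64/1760 = 0.03636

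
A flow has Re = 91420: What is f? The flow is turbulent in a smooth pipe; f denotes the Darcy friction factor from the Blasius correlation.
Formula: f = \frac{0.316}{Re^{0.25}}
f = 0.316/91420^0.25 = 0.01817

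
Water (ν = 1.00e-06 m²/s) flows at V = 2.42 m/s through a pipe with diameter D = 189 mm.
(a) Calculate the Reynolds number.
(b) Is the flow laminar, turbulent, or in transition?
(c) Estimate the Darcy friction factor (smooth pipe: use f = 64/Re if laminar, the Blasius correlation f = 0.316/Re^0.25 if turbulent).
(a) Re = V·D/ν = 2.42·0.189/1.00e-06 = 457380
(b) Flow regime: turbulent (Re > 4000)
(c) Friction factor: f = 0.316/Re^0.25 = 0.316/457380^0.25 = 0.01215 (Blasius is strictly valid for Re ≲ 1e5; used here as the smooth-pipe estimate the problem specifies)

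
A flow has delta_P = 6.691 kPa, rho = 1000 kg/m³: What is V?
Formula: V = \sqrt{\frac{2 \Delta P}{\rho}}
V = √(2·(6.691·1000)/1000) = 3.658 m/s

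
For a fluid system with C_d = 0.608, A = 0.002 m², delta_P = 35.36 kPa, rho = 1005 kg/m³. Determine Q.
Formula: Q = C_d A \sqrt{\frac{2 \Delta P}{\rho}}
Q = 0.608·0.002·√(2·(35.36·1000)/1005)·1000 = 10.2 L/s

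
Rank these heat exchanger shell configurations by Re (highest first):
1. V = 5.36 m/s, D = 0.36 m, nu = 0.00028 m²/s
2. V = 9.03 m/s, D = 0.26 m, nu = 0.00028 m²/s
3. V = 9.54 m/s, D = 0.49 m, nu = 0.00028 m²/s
Case 1: Re = 6891
Case 2: Re = 8385
Case 3: Re = 16695
Ranking (highest first): 3, 2, 1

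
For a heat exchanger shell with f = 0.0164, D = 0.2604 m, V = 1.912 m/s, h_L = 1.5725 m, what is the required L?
Formula: h_L = f \frac{L}{D} \frac{V^2}{2g}
Substituting knowns: 1.5725 = 0.0164·(L/0.2604)·1.912²/(2·9.81)
Solving for L: L = 1.5725·2·9.81·0.2604/(0.0164·1.912²) = 134 m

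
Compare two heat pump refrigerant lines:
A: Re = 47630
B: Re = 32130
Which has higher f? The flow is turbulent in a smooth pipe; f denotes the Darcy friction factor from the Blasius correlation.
f(A) = 0.02139, f(B) = 0.0236. Answer: B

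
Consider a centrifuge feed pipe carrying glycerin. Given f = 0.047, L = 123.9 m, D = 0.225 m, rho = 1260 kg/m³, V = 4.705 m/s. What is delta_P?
Formula: \Delta P = f \frac{L}{D} \frac{\rho V^2}{2}
delta_P = 0.047·(123.9/0.225)·0.5·1260·4.705²/1000 = 360.9 kPa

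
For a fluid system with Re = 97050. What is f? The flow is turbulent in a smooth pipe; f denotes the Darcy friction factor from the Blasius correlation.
Formula: f = \frac{0.316}{Re^{0.25}}
f = 0.316/97050^0.25 = 0.0179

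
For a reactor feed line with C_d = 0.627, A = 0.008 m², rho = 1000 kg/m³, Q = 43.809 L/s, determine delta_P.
Formula: Q = C_d A \sqrt{\frac{2 \Delta P}{\rho}}
Substituting knowns: 43.809 = 0.627·0.008·√(2·(delta_P·1000)/1000)·1000
Solving for delta_P: delta_P = ((43.809/1000)/(0.627·0.008))²·1000/2/1000 = 38.14 kPa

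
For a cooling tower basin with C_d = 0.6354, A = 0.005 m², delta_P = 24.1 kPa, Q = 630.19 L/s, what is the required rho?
Formula: Q = C_d A \sqrt{\frac{2 \Delta P}{\rho}}
Substituting knowns: 630.19 = 0.6354·0.005·√(2·(24.1·1000)/rho)·1000
Solving for rho: rho = 2·(24.1·1000)/((630.19/1000)/(0.6354·0.005))² = 1.225 kg/m³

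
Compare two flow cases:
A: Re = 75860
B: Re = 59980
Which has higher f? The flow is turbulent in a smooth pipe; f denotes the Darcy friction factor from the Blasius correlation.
f(A) = 0.01904, f(B) = 0.02019. Answer: B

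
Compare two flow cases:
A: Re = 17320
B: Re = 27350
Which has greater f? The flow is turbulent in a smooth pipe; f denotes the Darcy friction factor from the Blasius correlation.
f(A) = 0.02755, f(B) = 0.02457. Answer: A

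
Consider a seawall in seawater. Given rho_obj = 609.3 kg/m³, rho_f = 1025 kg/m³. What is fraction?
Formula: f_{sub} = \frac{\rho_{obj}}{\rho_f}
fraction = 609.3/1025 = 0.5944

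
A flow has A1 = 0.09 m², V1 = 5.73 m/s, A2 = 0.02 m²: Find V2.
Formula: V_2 = \frac{A_1 V_1}{A_2}
V2 = 0.09·5.73/0.02 = 25.79 m/s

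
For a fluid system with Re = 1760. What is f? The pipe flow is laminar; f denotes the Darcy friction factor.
Formula: f = \frac{64}{Re}
f = 64/1760 = 0.03636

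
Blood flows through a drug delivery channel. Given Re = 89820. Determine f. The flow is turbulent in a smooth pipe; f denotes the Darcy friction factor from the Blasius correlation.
Formula: f = \frac{0.316}{Re^{0.25}}
f = 0.316/89820^0.25 = 0.01825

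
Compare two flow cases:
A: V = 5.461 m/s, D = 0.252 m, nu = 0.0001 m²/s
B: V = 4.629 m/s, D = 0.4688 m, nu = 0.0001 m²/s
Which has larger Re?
Re(A) = 13762, Re(B) = 21701. Answer: B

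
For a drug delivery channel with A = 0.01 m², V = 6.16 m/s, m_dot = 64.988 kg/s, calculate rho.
Formula: \dot{m} = \rho A V
Substituting knowns: 64.988 = rho·0.01·6.16
Solving for rho: rho = 64.988/(0.01·6.16) = 1055 kg/m³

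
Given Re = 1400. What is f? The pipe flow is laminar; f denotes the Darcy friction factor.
Formula: f = \frac{64}{Re}
f = 64/1400 = 0.04571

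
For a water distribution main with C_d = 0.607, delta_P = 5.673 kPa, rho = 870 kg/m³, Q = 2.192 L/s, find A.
Formula: Q = C_d A \sqrt{\frac{2 \Delta P}{\rho}}
Substituting knowns: 2.192 = 0.607·A·√(2·(5.673·1000)/870)·1000
Solving for A: A = (2.192/1000)/(0.607·√(2·(5.673·1000)/870)) = 0.001 m²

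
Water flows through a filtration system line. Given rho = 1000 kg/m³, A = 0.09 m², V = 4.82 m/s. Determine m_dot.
Formula: \dot{m} = \rho A V
m_dot = 1000·0.09·4.82 = 433.8 kg/s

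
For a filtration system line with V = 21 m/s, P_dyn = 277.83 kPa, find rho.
Formula: P_{dyn} = \frac{1}{2} \rho V^2
Substituting knowns: 277.83 = 0.5·rho·21²/1000
Solving for rho: rho = 2·(277.83·1000)/21² = 1260 kg/m³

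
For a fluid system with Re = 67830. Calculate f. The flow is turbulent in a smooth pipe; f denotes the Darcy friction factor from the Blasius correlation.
Formula: f = \frac{0.316}{Re^{0.25}}
f = 0.316/67830^0.25 = 0.01958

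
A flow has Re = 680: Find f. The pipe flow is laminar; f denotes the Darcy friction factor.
Formula: f = \frac{64}{Re}
f = 64/680 = 0.09412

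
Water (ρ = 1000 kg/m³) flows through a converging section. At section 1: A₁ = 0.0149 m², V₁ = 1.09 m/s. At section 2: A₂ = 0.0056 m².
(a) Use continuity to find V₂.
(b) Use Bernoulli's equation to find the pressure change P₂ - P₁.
(a) Continuity: A₁V₁=A₂V₂ -> V₂=A₁V₁/A₂=0.0149*1.09/0.0056=2.90 m/s
(b) Bernoulli: P₂-P₁=0.5*rho*(V₁^2-V₂^2)/1000=0.5*1000*(1.09^2-2.90^2)/1000=-3.611 kPa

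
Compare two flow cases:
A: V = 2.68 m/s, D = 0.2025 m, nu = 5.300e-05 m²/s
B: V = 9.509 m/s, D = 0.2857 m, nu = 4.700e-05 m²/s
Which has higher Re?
Re(A) = 10240, Re(B) = 57803. Answer: B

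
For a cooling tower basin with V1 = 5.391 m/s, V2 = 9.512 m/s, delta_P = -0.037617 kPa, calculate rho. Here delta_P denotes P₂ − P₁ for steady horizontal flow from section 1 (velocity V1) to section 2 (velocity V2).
Formula: \Delta P = \frac{1}{2} \rho (V_1^2 - V_2^2)
Substituting knowns: -0.037617 = 0.5·rho·(5.391² − 9.512²)/1000
Solving for rho: rho = 2·(-0.037617·1000)/(5.391² − 9.512²) = 1.225 kg/m³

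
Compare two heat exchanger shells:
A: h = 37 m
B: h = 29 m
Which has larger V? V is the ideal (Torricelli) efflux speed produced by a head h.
V(A) = 26.94 m/s, V(B) = 23.85 m/s. Answer: A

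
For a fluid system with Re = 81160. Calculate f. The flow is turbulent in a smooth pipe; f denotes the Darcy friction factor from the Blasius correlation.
Formula: f = \frac{0.316}{Re^{0.25}}
f = 0.316/81160^0.25 = 0.01872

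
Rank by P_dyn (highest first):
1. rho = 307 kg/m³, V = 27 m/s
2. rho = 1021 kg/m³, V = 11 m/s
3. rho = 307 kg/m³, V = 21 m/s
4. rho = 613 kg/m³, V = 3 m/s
Case 1: P_dyn = 111.9 kPa
Case 2: P_dyn = 61.77 kPa
Case 3: P_dyn = 67.69 kPa
Case 4: P_dyn = 2.759 kPa
Ranking (highest first): 1, 3, 2, 4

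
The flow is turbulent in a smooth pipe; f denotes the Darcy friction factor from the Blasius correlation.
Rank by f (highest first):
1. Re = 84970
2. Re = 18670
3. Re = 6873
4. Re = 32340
Case 1: f = 0.01851
Case 2: f = 0.02703
Case 3: f = 0.03471
Case 4: f = 0.02356
Ranking (highest first): 3, 2, 4, 1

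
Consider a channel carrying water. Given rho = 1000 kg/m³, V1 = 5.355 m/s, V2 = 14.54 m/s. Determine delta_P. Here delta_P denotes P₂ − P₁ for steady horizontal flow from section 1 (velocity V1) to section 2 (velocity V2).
Formula: \Delta P = \frac{1}{2} \rho (V_1^2 - V_2^2)
delta_P = 0.5·1000·(5.355² − 14.54²)/1000 = -91.37 kPa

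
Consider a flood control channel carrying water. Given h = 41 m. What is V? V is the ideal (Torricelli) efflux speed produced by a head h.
Formula: V = \sqrt{2 g h}
V = √(2·9.81·41) = 28.36 m/s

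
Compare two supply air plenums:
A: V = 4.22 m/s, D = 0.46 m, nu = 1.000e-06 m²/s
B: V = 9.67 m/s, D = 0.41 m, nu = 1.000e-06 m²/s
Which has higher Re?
Re(A) = 1.941e+06, Re(B) = 3.965e+06. Answer: B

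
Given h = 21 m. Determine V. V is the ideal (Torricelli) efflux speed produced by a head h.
Formula: V = \sqrt{2 g h}
V = √(2·9.81·21) = 20.3 m/s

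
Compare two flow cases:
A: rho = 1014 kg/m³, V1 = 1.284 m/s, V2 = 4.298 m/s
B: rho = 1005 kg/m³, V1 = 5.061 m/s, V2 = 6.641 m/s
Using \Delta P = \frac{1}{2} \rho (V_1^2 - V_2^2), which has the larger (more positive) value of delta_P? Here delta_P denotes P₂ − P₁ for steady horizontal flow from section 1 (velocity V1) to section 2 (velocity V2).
delta_P(A) = -8.53 kPa, delta_P(B) = -9.291 kPa. Answer: A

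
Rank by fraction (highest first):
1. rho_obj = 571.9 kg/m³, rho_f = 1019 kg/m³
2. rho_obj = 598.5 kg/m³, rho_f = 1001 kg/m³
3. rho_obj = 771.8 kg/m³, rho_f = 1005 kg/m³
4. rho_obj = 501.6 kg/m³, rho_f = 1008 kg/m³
Case 1: fraction = 0.5612
Case 2: fraction = 0.5979
Case 3: fraction = 0.768
Case 4: fraction = 0.4976
Ranking (highest first): 3, 2, 1, 4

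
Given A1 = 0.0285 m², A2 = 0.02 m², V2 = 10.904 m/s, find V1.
Formula: V_2 = \frac{A_1 V_1}{A_2}
Substituting knowns: 10.904 = 0.0285·V1/0.02
Solving for V1: V1 = 10.904·0.02/0.0285 = 7.652 m/s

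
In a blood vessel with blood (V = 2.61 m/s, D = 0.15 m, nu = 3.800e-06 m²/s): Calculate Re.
Formula: Re = \frac{V D}{\nu}
Re = 2.61·0.15/3.800e-06 = 103026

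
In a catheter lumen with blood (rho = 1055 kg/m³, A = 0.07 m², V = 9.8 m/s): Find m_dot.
Formula: \dot{m} = \rho A V
m_dot = 1055·0.07·9.8 = 723.7 kg/s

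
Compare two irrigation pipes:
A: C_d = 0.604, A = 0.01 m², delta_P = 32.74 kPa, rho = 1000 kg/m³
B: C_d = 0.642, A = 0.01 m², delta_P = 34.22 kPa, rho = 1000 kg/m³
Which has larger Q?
Q(A) = 48.88 L/s, Q(B) = 53.11 L/s. Answer: B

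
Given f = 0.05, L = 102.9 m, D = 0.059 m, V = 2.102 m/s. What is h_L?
Formula: h_L = f \frac{L}{D} \frac{V^2}{2g}
h_L = 0.05·(102.9/0.059)·2.102²/(2·9.81) = 19.64 m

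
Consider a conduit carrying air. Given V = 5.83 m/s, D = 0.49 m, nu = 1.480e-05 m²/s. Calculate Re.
Formula: Re = \frac{V D}{\nu}
Re = 5.83·0.49/1.480e-05 = 193020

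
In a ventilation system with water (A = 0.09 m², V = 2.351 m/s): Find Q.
Formula: Q = A V
Q = 0.09·2.351·1000 = 211.6 L/s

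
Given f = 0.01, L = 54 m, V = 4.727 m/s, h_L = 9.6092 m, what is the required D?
Formula: h_L = f \frac{L}{D} \frac{V^2}{2g}
Substituting knowns: 9.6092 = 0.01·(54/D)·4.727²/(2·9.81)
Solving for D: D = 0.01·54·4.727²/(2·9.81·9.6092) = 0.064 m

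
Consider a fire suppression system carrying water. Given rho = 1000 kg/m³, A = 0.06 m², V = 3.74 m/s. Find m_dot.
Formula: \dot{m} = \rho A V
m_dot = 1000·0.06·3.74 = 224.4 kg/s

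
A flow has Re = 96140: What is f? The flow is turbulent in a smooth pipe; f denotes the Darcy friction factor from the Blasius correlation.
Formula: f = \frac{0.316}{Re^{0.25}}
f = 0.316/96140^0.25 = 0.01795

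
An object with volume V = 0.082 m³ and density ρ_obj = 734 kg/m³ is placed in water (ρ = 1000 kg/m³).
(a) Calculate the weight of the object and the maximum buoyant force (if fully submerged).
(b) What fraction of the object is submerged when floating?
(a) W=rho_obj*g*V=734*9.81*0.082=590.4 N; F_B(max)=rho*g*V=1000*9.81*0.082=804.4 N
(b) Floating fraction=rho_obj/rho=734/1000=0.734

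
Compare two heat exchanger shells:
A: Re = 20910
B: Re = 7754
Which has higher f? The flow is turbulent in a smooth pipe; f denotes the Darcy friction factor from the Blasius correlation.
f(A) = 0.02628, f(B) = 0.03367. Answer: B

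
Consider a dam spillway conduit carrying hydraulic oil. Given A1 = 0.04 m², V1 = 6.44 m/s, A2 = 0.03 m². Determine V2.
Formula: V_2 = \frac{A_1 V_1}{A_2}
V2 = 0.04·6.44/0.03 = 8.587 m/s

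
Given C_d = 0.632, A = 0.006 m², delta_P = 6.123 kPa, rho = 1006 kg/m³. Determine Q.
Formula: Q = C_d A \sqrt{\frac{2 \Delta P}{\rho}}
Q = 0.632·0.006·√(2·(6.123·1000)/1006)·1000 = 13.23 L/s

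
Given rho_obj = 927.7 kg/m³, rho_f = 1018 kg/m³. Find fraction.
Formula: f_{sub} = \frac{\rho_{obj}}{\rho_f}
fraction = 927.7/1018 = 0.9113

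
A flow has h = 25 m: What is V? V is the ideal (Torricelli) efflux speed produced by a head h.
Formula: V = \sqrt{2 g h}
V = √(2·9.81·25) = 22.15 m/s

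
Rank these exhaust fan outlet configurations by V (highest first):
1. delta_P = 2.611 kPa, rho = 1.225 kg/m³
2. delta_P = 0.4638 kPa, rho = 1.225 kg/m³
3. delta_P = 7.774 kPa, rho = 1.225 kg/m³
Case 1: V = 65.29 m/s
Case 2: V = 27.52 m/s
Case 3: V = 112.7 m/s
Ranking (highest first): 3, 1, 2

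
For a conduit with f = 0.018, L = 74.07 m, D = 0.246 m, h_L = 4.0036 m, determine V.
Formula: h_L = f \frac{L}{D} \frac{V^2}{2g}
Substituting knowns: 4.0036 = 0.018·(74.07/0.246)·V²/(2·9.81)
Solving for V: V = √(4.0036·2·9.81/(0.018·(74.07/0.246))) = 3.807 m/s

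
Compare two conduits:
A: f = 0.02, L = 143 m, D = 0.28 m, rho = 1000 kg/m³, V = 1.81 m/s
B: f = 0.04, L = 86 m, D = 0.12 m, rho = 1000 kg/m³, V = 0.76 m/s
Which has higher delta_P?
delta_P(A) = 16.73 kPa, delta_P(B) = 8.279 kPa. Answer: A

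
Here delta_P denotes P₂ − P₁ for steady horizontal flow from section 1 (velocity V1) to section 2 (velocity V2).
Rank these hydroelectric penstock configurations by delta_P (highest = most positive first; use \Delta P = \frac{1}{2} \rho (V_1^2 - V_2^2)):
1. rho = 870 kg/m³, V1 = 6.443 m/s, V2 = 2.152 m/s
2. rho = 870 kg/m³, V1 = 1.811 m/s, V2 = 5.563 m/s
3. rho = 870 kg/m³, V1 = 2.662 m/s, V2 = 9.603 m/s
Case 1: delta_P = 16.04 kPa
Case 2: delta_P = -12.04 kPa
Case 3: delta_P = -37.03 kPa
Ranking (highest first): 1, 2, 3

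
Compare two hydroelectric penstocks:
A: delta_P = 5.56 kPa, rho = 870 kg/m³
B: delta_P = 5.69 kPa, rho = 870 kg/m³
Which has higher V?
V(A) = 3.575 m/s, V(B) = 3.617 m/s. Answer: B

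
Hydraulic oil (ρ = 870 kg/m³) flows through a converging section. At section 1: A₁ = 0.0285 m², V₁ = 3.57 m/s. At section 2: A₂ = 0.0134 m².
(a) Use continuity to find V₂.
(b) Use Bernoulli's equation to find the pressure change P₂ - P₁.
(a) Continuity: A₁V₁=A₂V₂ -> V₂=A₁V₁/A₂=0.0285*3.57/0.0134=7.59 m/s
(b) Bernoulli: P₂-P₁=0.5*rho*(V₁^2-V₂^2)/1000=0.5*870*(3.57^2-7.59^2)/1000=-19.52 kPa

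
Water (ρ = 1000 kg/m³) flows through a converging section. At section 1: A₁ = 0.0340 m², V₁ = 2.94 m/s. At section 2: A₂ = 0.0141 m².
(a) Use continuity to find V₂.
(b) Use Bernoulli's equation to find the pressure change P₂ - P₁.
(a) Continuity: A₁V₁=A₂V₂ -> V₂=A₁V₁/A₂=0.0340*2.94/0.0141=7.09 m/s
(b) Bernoulli: P₂-P₁=0.5*rho*(V₁^2-V₂^2)/1000=0.5*1000*(2.94^2-7.09^2)/1000=-20.81 kPa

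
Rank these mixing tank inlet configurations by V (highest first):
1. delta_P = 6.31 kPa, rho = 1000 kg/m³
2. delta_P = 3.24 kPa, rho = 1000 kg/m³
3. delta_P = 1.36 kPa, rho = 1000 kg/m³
Case 1: V = 3.552 m/s
Case 2: V = 2.546 m/s
Case 3: V = 1.649 m/s
Ranking (highest first): 1, 2, 3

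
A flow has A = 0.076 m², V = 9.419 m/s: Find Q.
Formula: Q = A V
Q = 0.076·9.419·1000 = 715.8 L/s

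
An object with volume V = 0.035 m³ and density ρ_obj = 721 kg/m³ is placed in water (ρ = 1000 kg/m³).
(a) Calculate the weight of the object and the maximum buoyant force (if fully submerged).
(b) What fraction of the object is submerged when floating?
(a) W=rho_obj*g*V=721*9.81*0.035=247.6 N; F_B(max)=rho*g*V=1000*9.81*0.035=343.4 N
(b) Floating fraction=rho_obj/rho=721/1000=0.721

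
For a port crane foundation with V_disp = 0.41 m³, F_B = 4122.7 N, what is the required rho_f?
Formula: F_B = \rho_f g V_{disp}
Substituting knowns: 4122.7 = rho_f·9.81·0.41
Solving for rho_f: rho_f = 4122.7/(9.81·0.41) = 1025 kg/m³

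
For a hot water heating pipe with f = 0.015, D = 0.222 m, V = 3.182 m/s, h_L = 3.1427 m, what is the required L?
Formula: h_L = f \frac{L}{D} \frac{V^2}{2g}
Substituting knowns: 3.1427 = 0.015·(L/0.222)·3.182²/(2·9.81)
Solving for L: L = 3.1427·2·9.81·0.222/(0.015·3.182²) = 90.13 m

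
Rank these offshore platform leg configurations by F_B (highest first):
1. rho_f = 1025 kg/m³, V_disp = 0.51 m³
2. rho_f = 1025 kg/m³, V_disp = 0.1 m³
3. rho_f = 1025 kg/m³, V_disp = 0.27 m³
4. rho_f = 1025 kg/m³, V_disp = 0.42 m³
Case 1: F_B = 5128 N
Case 2: F_B = 1006 N
Case 3: F_B = 2715 N
Case 4: F_B = 4223 N
Ranking (highest first): 1, 4, 3, 2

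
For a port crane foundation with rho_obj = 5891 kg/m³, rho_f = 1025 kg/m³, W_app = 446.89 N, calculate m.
Formula: W_{app} = mg\left(1 - \frac{\rho_f}{\rho_{obj}}\right)
Substituting knowns: 446.89 = m·9.81·(1 − 1025/5891)
Solving for m: m = 446.89/(9.81·(1 − 1025/5891)) = 55.15 kg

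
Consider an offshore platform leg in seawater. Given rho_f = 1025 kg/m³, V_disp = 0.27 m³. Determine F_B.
Formula: F_B = \rho_f g V_{disp}
F_B = 1025·9.81·0.27 = 2715 N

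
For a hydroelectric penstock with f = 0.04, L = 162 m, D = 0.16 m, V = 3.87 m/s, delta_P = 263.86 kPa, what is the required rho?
Formula: \Delta P = f \frac{L}{D} \frac{\rho V^2}{2}
Substituting knowns: 263.86 = 0.04·(162/0.16)·0.5·rho·3.87²/1000
Solving for rho: rho = (263.86·1000)/(0.04·(162/0.16)·0.5·3.87²) = 870 kg/m³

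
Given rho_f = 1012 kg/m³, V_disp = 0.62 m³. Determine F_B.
Formula: F_B = \rho_f g V_{disp}
F_B = 1012·9.81·0.62 = 6155 N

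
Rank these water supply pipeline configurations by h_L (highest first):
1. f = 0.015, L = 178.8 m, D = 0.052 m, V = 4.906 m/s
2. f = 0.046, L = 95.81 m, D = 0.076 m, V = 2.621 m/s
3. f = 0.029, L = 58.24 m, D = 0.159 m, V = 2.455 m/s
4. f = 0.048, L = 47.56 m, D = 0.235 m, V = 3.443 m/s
Case 1: h_L = 63.27 m
Case 2: h_L = 20.3 m
Case 3: h_L = 3.263 m
Case 4: h_L = 5.869 m
Ranking (highest first): 1, 2, 4, 3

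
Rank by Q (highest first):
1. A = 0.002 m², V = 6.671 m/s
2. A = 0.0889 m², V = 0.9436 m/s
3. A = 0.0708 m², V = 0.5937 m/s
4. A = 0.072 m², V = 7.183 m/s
Case 1: Q = 13.34 L/s
Case 2: Q = 83.89 L/s
Case 3: Q = 42.03 L/s
Case 4: Q = 517.2 L/s
Ranking (highest first): 4, 2, 3, 1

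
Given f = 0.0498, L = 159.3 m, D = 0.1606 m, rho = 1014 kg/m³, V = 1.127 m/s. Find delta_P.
Formula: \Delta P = f \frac{L}{D} \frac{\rho V^2}{2}
delta_P = 0.0498·(159.3/0.1606)·0.5·1014·1.127²/1000 = 31.81 kPa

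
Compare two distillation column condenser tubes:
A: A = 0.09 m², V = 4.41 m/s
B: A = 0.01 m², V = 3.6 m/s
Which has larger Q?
Q(A) = 396.9 L/s, Q(B) = 36 L/s. Answer: A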